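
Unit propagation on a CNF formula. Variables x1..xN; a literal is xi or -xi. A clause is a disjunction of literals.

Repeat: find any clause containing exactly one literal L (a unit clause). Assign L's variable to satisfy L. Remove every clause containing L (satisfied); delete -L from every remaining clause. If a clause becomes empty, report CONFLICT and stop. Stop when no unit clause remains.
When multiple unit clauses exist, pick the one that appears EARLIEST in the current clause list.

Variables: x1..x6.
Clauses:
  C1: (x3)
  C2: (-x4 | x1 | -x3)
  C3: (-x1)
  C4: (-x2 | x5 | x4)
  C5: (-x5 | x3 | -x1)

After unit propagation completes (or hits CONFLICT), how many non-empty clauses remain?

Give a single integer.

unit clause [3] forces x3=T; simplify:
  drop -3 from [-4, 1, -3] -> [-4, 1]
  satisfied 2 clause(s); 3 remain; assigned so far: [3]
unit clause [-1] forces x1=F; simplify:
  drop 1 from [-4, 1] -> [-4]
  satisfied 1 clause(s); 2 remain; assigned so far: [1, 3]
unit clause [-4] forces x4=F; simplify:
  drop 4 from [-2, 5, 4] -> [-2, 5]
  satisfied 1 clause(s); 1 remain; assigned so far: [1, 3, 4]

Answer: 1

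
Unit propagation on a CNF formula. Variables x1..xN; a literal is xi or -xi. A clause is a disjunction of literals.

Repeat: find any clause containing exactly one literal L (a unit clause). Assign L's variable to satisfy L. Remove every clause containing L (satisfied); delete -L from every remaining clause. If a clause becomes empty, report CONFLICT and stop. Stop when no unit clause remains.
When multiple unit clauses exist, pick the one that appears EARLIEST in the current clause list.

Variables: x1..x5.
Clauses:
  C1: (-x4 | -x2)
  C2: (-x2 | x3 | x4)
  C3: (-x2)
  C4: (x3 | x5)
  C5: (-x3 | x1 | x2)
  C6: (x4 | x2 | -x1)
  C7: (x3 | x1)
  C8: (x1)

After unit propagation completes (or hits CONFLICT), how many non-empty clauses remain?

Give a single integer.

Answer: 1

Derivation:
unit clause [-2] forces x2=F; simplify:
  drop 2 from [-3, 1, 2] -> [-3, 1]
  drop 2 from [4, 2, -1] -> [4, -1]
  satisfied 3 clause(s); 5 remain; assigned so far: [2]
unit clause [1] forces x1=T; simplify:
  drop -1 from [4, -1] -> [4]
  satisfied 3 clause(s); 2 remain; assigned so far: [1, 2]
unit clause [4] forces x4=T; simplify:
  satisfied 1 clause(s); 1 remain; assigned so far: [1, 2, 4]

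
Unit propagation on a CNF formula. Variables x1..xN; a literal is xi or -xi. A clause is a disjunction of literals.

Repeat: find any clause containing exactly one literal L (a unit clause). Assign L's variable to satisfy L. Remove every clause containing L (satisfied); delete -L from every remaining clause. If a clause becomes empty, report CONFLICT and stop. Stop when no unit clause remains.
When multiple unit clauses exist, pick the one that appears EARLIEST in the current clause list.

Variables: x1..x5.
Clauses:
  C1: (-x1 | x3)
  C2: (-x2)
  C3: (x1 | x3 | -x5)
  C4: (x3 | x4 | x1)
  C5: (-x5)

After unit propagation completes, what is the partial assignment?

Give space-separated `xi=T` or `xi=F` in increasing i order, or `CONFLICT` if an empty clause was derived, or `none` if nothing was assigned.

unit clause [-2] forces x2=F; simplify:
  satisfied 1 clause(s); 4 remain; assigned so far: [2]
unit clause [-5] forces x5=F; simplify:
  satisfied 2 clause(s); 2 remain; assigned so far: [2, 5]

Answer: x2=F x5=F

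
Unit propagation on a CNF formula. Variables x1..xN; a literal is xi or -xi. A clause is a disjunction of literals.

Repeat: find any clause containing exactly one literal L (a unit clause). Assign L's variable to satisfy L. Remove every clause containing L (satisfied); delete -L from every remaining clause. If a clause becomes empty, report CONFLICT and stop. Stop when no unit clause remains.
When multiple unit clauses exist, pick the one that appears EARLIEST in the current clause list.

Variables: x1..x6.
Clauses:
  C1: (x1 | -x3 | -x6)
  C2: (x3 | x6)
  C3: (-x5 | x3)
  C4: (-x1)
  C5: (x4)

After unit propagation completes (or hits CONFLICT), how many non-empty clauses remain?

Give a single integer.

unit clause [-1] forces x1=F; simplify:
  drop 1 from [1, -3, -6] -> [-3, -6]
  satisfied 1 clause(s); 4 remain; assigned so far: [1]
unit clause [4] forces x4=T; simplify:
  satisfied 1 clause(s); 3 remain; assigned so far: [1, 4]

Answer: 3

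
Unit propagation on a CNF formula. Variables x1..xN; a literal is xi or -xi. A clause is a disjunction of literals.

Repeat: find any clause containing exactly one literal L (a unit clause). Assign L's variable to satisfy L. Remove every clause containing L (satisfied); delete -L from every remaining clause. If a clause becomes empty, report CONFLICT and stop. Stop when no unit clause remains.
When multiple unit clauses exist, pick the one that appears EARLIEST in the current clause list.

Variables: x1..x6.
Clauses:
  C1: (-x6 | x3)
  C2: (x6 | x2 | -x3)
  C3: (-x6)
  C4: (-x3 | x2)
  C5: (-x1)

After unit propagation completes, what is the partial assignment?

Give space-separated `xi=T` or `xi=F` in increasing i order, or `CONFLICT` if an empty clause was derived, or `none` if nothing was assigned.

unit clause [-6] forces x6=F; simplify:
  drop 6 from [6, 2, -3] -> [2, -3]
  satisfied 2 clause(s); 3 remain; assigned so far: [6]
unit clause [-1] forces x1=F; simplify:
  satisfied 1 clause(s); 2 remain; assigned so far: [1, 6]

Answer: x1=F x6=F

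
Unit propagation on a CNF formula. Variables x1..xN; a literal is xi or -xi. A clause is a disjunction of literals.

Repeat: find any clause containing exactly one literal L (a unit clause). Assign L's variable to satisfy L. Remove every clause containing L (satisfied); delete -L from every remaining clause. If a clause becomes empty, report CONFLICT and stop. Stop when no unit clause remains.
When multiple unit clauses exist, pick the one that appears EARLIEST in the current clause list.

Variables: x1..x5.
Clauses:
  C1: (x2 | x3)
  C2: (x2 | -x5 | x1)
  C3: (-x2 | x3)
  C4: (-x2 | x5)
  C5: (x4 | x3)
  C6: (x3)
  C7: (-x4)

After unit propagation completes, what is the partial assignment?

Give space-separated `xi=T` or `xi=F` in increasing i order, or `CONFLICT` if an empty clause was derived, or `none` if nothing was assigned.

unit clause [3] forces x3=T; simplify:
  satisfied 4 clause(s); 3 remain; assigned so far: [3]
unit clause [-4] forces x4=F; simplify:
  satisfied 1 clause(s); 2 remain; assigned so far: [3, 4]

Answer: x3=T x4=F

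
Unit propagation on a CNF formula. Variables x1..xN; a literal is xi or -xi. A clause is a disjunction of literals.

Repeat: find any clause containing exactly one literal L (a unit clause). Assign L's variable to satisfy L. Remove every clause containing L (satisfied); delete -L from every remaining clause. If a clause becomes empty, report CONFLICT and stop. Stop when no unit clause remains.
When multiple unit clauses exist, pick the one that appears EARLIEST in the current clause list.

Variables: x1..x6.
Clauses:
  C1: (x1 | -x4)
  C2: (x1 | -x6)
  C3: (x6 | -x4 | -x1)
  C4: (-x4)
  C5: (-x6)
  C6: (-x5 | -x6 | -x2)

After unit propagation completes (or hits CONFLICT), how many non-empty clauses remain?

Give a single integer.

unit clause [-4] forces x4=F; simplify:
  satisfied 3 clause(s); 3 remain; assigned so far: [4]
unit clause [-6] forces x6=F; simplify:
  satisfied 3 clause(s); 0 remain; assigned so far: [4, 6]

Answer: 0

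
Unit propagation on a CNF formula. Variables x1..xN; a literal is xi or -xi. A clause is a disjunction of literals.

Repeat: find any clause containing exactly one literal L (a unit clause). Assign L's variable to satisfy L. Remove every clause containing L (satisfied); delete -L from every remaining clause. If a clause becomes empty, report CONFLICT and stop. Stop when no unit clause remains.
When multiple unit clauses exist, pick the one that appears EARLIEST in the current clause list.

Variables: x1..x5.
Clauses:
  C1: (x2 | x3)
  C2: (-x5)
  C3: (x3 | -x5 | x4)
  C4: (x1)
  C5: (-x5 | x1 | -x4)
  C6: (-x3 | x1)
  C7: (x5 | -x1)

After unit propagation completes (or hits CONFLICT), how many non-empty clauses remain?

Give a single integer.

unit clause [-5] forces x5=F; simplify:
  drop 5 from [5, -1] -> [-1]
  satisfied 3 clause(s); 4 remain; assigned so far: [5]
unit clause [1] forces x1=T; simplify:
  drop -1 from [-1] -> [] (empty!)
  satisfied 2 clause(s); 2 remain; assigned so far: [1, 5]
CONFLICT (empty clause)

Answer: 1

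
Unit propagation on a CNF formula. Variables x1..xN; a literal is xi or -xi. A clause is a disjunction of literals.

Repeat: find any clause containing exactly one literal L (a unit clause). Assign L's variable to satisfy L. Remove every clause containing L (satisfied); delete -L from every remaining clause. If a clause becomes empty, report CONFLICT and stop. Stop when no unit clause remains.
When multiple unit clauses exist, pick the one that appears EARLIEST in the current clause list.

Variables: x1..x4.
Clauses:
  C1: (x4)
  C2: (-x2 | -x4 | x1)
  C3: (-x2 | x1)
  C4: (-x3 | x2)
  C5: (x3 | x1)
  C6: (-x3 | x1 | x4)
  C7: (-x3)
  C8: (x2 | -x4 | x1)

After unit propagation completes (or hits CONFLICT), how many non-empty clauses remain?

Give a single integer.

Answer: 0

Derivation:
unit clause [4] forces x4=T; simplify:
  drop -4 from [-2, -4, 1] -> [-2, 1]
  drop -4 from [2, -4, 1] -> [2, 1]
  satisfied 2 clause(s); 6 remain; assigned so far: [4]
unit clause [-3] forces x3=F; simplify:
  drop 3 from [3, 1] -> [1]
  satisfied 2 clause(s); 4 remain; assigned so far: [3, 4]
unit clause [1] forces x1=T; simplify:
  satisfied 4 clause(s); 0 remain; assigned so far: [1, 3, 4]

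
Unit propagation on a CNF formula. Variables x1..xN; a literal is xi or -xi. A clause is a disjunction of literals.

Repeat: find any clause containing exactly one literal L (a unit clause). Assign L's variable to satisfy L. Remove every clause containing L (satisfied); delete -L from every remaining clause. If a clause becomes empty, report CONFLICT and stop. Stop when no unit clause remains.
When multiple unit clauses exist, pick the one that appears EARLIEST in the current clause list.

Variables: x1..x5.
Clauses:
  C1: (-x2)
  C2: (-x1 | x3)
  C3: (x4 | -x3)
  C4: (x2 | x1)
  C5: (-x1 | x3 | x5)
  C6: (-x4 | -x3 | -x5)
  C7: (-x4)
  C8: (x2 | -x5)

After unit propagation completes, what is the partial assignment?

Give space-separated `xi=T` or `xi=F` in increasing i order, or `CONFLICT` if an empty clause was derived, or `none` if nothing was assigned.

unit clause [-2] forces x2=F; simplify:
  drop 2 from [2, 1] -> [1]
  drop 2 from [2, -5] -> [-5]
  satisfied 1 clause(s); 7 remain; assigned so far: [2]
unit clause [1] forces x1=T; simplify:
  drop -1 from [-1, 3] -> [3]
  drop -1 from [-1, 3, 5] -> [3, 5]
  satisfied 1 clause(s); 6 remain; assigned so far: [1, 2]
unit clause [3] forces x3=T; simplify:
  drop -3 from [4, -3] -> [4]
  drop -3 from [-4, -3, -5] -> [-4, -5]
  satisfied 2 clause(s); 4 remain; assigned so far: [1, 2, 3]
unit clause [4] forces x4=T; simplify:
  drop -4 from [-4, -5] -> [-5]
  drop -4 from [-4] -> [] (empty!)
  satisfied 1 clause(s); 3 remain; assigned so far: [1, 2, 3, 4]
CONFLICT (empty clause)

Answer: CONFLICT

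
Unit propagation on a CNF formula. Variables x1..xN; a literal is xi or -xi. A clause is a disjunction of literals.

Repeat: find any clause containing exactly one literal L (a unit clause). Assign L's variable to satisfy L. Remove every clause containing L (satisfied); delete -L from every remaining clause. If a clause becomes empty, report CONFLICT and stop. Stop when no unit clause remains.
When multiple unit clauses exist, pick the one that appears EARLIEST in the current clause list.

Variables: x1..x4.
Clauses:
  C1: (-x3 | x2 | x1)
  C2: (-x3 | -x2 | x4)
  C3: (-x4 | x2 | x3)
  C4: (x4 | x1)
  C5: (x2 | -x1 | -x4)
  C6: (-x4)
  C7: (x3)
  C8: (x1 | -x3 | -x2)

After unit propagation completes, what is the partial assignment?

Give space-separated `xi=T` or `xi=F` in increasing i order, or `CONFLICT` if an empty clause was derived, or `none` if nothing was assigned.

unit clause [-4] forces x4=F; simplify:
  drop 4 from [-3, -2, 4] -> [-3, -2]
  drop 4 from [4, 1] -> [1]
  satisfied 3 clause(s); 5 remain; assigned so far: [4]
unit clause [1] forces x1=T; simplify:
  satisfied 3 clause(s); 2 remain; assigned so far: [1, 4]
unit clause [3] forces x3=T; simplify:
  drop -3 from [-3, -2] -> [-2]
  satisfied 1 clause(s); 1 remain; assigned so far: [1, 3, 4]
unit clause [-2] forces x2=F; simplify:
  satisfied 1 clause(s); 0 remain; assigned so far: [1, 2, 3, 4]

Answer: x1=T x2=F x3=T x4=F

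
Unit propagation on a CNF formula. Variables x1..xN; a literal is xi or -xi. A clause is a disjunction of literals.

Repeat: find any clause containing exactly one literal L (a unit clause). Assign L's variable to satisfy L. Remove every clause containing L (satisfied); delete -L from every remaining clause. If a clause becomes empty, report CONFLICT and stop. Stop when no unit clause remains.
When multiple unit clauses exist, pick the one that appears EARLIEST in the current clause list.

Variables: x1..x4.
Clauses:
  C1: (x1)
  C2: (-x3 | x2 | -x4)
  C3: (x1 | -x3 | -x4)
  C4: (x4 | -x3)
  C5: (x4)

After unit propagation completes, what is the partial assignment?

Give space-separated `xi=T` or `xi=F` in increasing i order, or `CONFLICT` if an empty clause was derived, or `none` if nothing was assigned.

unit clause [1] forces x1=T; simplify:
  satisfied 2 clause(s); 3 remain; assigned so far: [1]
unit clause [4] forces x4=T; simplify:
  drop -4 from [-3, 2, -4] -> [-3, 2]
  satisfied 2 clause(s); 1 remain; assigned so far: [1, 4]

Answer: x1=T x4=T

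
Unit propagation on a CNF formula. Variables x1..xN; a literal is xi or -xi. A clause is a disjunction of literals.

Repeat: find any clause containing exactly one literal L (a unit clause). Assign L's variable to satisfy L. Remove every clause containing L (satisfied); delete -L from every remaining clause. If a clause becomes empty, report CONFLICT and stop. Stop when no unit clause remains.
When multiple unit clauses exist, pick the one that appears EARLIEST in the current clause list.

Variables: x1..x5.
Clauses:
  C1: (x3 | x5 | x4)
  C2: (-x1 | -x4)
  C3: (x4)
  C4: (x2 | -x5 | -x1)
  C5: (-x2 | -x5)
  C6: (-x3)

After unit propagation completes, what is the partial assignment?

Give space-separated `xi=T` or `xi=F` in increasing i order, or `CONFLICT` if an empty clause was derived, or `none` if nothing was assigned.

Answer: x1=F x3=F x4=T

Derivation:
unit clause [4] forces x4=T; simplify:
  drop -4 from [-1, -4] -> [-1]
  satisfied 2 clause(s); 4 remain; assigned so far: [4]
unit clause [-1] forces x1=F; simplify:
  satisfied 2 clause(s); 2 remain; assigned so far: [1, 4]
unit clause [-3] forces x3=F; simplify:
  satisfied 1 clause(s); 1 remain; assigned so far: [1, 3, 4]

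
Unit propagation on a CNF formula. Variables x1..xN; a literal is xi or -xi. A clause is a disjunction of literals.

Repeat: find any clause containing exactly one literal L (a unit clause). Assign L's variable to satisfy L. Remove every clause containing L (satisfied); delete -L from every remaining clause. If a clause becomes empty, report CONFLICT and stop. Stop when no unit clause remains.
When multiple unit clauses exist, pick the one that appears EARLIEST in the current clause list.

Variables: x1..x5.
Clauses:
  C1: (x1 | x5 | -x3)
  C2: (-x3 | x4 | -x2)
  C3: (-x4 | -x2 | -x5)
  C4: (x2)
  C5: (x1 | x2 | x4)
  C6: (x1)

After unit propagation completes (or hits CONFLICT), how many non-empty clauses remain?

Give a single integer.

Answer: 2

Derivation:
unit clause [2] forces x2=T; simplify:
  drop -2 from [-3, 4, -2] -> [-3, 4]
  drop -2 from [-4, -2, -5] -> [-4, -5]
  satisfied 2 clause(s); 4 remain; assigned so far: [2]
unit clause [1] forces x1=T; simplify:
  satisfied 2 clause(s); 2 remain; assigned so far: [1, 2]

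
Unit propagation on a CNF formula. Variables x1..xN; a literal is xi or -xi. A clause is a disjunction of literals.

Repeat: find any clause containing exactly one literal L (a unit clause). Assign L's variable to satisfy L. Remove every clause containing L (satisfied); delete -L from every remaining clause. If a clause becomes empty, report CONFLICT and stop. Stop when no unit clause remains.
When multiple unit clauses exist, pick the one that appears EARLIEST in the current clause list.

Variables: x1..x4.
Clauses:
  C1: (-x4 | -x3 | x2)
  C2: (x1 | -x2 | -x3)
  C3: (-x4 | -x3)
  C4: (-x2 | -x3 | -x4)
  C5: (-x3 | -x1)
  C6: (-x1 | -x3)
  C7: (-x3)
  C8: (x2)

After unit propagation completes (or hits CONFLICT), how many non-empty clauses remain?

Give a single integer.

unit clause [-3] forces x3=F; simplify:
  satisfied 7 clause(s); 1 remain; assigned so far: [3]
unit clause [2] forces x2=T; simplify:
  satisfied 1 clause(s); 0 remain; assigned so far: [2, 3]

Answer: 0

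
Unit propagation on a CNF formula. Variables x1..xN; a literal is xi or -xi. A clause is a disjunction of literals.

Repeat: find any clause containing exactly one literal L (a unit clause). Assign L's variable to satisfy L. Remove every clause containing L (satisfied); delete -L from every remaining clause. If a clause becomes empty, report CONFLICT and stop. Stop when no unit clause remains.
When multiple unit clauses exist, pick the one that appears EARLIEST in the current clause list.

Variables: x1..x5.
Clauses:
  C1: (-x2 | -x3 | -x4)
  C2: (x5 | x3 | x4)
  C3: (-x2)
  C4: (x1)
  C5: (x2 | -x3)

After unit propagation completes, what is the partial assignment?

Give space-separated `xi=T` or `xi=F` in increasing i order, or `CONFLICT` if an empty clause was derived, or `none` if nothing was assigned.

Answer: x1=T x2=F x3=F

Derivation:
unit clause [-2] forces x2=F; simplify:
  drop 2 from [2, -3] -> [-3]
  satisfied 2 clause(s); 3 remain; assigned so far: [2]
unit clause [1] forces x1=T; simplify:
  satisfied 1 clause(s); 2 remain; assigned so far: [1, 2]
unit clause [-3] forces x3=F; simplify:
  drop 3 from [5, 3, 4] -> [5, 4]
  satisfied 1 clause(s); 1 remain; assigned so far: [1, 2, 3]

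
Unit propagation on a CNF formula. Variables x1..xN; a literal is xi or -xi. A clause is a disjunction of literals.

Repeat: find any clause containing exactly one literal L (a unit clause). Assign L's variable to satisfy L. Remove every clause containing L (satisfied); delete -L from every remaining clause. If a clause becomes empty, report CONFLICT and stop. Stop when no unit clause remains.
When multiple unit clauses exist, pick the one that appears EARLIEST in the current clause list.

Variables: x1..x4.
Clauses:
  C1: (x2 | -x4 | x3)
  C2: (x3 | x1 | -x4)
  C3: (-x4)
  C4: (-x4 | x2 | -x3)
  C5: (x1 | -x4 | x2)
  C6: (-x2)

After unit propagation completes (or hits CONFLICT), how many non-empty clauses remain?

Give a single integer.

Answer: 0

Derivation:
unit clause [-4] forces x4=F; simplify:
  satisfied 5 clause(s); 1 remain; assigned so far: [4]
unit clause [-2] forces x2=F; simplify:
  satisfied 1 clause(s); 0 remain; assigned so far: [2, 4]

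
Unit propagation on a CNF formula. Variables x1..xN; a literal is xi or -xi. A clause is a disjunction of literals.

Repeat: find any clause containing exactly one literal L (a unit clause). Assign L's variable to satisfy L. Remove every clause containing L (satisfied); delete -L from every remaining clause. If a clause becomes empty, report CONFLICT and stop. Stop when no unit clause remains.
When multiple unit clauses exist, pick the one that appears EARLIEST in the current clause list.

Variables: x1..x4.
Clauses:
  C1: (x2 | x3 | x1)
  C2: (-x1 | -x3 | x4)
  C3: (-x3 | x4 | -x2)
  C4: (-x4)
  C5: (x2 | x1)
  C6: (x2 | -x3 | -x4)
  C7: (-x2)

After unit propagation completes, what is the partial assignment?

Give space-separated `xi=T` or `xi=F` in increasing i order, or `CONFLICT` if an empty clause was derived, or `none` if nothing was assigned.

unit clause [-4] forces x4=F; simplify:
  drop 4 from [-1, -3, 4] -> [-1, -3]
  drop 4 from [-3, 4, -2] -> [-3, -2]
  satisfied 2 clause(s); 5 remain; assigned so far: [4]
unit clause [-2] forces x2=F; simplify:
  drop 2 from [2, 3, 1] -> [3, 1]
  drop 2 from [2, 1] -> [1]
  satisfied 2 clause(s); 3 remain; assigned so far: [2, 4]
unit clause [1] forces x1=T; simplify:
  drop -1 from [-1, -3] -> [-3]
  satisfied 2 clause(s); 1 remain; assigned so far: [1, 2, 4]
unit clause [-3] forces x3=F; simplify:
  satisfied 1 clause(s); 0 remain; assigned so far: [1, 2, 3, 4]

Answer: x1=T x2=F x3=F x4=F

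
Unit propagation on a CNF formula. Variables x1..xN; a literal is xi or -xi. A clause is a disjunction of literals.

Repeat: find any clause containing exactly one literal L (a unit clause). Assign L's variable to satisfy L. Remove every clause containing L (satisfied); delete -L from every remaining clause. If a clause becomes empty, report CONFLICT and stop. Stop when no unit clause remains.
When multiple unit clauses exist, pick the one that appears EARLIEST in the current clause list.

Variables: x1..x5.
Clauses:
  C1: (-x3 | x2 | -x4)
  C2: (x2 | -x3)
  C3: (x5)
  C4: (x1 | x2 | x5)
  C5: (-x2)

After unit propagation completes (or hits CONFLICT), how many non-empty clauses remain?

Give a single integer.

unit clause [5] forces x5=T; simplify:
  satisfied 2 clause(s); 3 remain; assigned so far: [5]
unit clause [-2] forces x2=F; simplify:
  drop 2 from [-3, 2, -4] -> [-3, -4]
  drop 2 from [2, -3] -> [-3]
  satisfied 1 clause(s); 2 remain; assigned so far: [2, 5]
unit clause [-3] forces x3=F; simplify:
  satisfied 2 clause(s); 0 remain; assigned so far: [2, 3, 5]

Answer: 0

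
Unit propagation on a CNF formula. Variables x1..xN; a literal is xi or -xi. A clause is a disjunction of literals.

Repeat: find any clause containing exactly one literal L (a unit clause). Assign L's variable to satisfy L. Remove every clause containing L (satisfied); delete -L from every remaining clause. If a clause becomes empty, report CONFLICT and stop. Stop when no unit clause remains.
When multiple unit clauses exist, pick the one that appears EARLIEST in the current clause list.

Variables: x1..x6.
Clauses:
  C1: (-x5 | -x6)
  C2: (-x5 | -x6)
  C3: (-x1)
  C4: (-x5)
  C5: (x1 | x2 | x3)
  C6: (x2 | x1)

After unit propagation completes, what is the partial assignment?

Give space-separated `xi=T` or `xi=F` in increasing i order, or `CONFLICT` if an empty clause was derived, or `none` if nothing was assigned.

Answer: x1=F x2=T x5=F

Derivation:
unit clause [-1] forces x1=F; simplify:
  drop 1 from [1, 2, 3] -> [2, 3]
  drop 1 from [2, 1] -> [2]
  satisfied 1 clause(s); 5 remain; assigned so far: [1]
unit clause [-5] forces x5=F; simplify:
  satisfied 3 clause(s); 2 remain; assigned so far: [1, 5]
unit clause [2] forces x2=T; simplify:
  satisfied 2 clause(s); 0 remain; assigned so far: [1, 2, 5]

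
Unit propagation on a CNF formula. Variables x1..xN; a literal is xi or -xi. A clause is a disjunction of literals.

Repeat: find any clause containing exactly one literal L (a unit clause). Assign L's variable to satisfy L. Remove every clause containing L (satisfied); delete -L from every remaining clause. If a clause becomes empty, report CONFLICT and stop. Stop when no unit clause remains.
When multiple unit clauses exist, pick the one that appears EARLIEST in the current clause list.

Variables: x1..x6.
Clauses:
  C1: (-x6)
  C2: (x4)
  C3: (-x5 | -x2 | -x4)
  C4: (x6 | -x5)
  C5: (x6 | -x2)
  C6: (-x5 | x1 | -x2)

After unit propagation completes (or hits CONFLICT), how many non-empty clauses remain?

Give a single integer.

Answer: 0

Derivation:
unit clause [-6] forces x6=F; simplify:
  drop 6 from [6, -5] -> [-5]
  drop 6 from [6, -2] -> [-2]
  satisfied 1 clause(s); 5 remain; assigned so far: [6]
unit clause [4] forces x4=T; simplify:
  drop -4 from [-5, -2, -4] -> [-5, -2]
  satisfied 1 clause(s); 4 remain; assigned so far: [4, 6]
unit clause [-5] forces x5=F; simplify:
  satisfied 3 clause(s); 1 remain; assigned so far: [4, 5, 6]
unit clause [-2] forces x2=F; simplify:
  satisfied 1 clause(s); 0 remain; assigned so far: [2, 4, 5, 6]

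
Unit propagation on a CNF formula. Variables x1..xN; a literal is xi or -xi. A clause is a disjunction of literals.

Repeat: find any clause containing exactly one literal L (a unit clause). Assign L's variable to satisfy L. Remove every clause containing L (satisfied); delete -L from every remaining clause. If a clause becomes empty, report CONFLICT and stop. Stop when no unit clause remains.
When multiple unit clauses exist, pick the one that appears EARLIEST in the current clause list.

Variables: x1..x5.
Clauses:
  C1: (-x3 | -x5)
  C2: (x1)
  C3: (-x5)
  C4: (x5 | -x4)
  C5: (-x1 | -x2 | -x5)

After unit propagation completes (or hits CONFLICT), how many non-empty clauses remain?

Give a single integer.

Answer: 0

Derivation:
unit clause [1] forces x1=T; simplify:
  drop -1 from [-1, -2, -5] -> [-2, -5]
  satisfied 1 clause(s); 4 remain; assigned so far: [1]
unit clause [-5] forces x5=F; simplify:
  drop 5 from [5, -4] -> [-4]
  satisfied 3 clause(s); 1 remain; assigned so far: [1, 5]
unit clause [-4] forces x4=F; simplify:
  satisfied 1 clause(s); 0 remain; assigned so far: [1, 4, 5]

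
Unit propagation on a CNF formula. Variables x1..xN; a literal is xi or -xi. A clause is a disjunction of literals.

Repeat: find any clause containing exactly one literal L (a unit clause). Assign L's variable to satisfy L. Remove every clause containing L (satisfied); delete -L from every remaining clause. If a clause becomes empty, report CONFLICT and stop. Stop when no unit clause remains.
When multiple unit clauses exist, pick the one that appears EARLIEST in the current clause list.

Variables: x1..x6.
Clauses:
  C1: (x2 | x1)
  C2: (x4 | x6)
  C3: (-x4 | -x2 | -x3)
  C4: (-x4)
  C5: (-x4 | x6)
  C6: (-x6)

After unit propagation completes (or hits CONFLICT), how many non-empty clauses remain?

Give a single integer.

unit clause [-4] forces x4=F; simplify:
  drop 4 from [4, 6] -> [6]
  satisfied 3 clause(s); 3 remain; assigned so far: [4]
unit clause [6] forces x6=T; simplify:
  drop -6 from [-6] -> [] (empty!)
  satisfied 1 clause(s); 2 remain; assigned so far: [4, 6]
CONFLICT (empty clause)

Answer: 1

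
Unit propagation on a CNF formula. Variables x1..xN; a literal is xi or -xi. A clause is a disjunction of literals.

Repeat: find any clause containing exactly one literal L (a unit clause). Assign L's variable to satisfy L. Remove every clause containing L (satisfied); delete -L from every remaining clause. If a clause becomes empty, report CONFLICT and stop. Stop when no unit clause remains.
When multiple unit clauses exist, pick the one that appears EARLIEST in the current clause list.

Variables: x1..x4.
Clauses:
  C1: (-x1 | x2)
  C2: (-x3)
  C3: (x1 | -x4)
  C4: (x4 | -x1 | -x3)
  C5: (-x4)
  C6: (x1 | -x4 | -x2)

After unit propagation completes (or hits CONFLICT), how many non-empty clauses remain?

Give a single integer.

unit clause [-3] forces x3=F; simplify:
  satisfied 2 clause(s); 4 remain; assigned so far: [3]
unit clause [-4] forces x4=F; simplify:
  satisfied 3 clause(s); 1 remain; assigned so far: [3, 4]

Answer: 1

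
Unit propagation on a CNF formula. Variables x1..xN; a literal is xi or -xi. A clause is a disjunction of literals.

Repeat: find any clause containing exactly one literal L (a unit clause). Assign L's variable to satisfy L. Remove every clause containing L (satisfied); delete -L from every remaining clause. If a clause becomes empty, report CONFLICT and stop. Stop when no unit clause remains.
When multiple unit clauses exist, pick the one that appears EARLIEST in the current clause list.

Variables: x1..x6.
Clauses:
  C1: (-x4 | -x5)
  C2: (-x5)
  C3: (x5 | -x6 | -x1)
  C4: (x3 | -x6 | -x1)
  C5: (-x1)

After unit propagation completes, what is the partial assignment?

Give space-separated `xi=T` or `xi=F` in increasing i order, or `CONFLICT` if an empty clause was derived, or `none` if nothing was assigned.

Answer: x1=F x5=F

Derivation:
unit clause [-5] forces x5=F; simplify:
  drop 5 from [5, -6, -1] -> [-6, -1]
  satisfied 2 clause(s); 3 remain; assigned so far: [5]
unit clause [-1] forces x1=F; simplify:
  satisfied 3 clause(s); 0 remain; assigned so far: [1, 5]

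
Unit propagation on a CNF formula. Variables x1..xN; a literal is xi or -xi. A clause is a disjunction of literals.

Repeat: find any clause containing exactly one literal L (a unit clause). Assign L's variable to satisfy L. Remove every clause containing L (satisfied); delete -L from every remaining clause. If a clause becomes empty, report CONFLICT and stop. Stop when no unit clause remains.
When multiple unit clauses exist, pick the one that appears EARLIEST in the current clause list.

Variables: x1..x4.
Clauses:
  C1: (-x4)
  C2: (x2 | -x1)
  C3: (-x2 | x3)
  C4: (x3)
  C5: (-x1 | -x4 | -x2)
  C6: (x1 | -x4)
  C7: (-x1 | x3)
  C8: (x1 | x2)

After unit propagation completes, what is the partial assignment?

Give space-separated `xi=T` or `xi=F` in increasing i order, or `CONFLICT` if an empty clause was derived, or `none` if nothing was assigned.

Answer: x3=T x4=F

Derivation:
unit clause [-4] forces x4=F; simplify:
  satisfied 3 clause(s); 5 remain; assigned so far: [4]
unit clause [3] forces x3=T; simplify:
  satisfied 3 clause(s); 2 remain; assigned so far: [3, 4]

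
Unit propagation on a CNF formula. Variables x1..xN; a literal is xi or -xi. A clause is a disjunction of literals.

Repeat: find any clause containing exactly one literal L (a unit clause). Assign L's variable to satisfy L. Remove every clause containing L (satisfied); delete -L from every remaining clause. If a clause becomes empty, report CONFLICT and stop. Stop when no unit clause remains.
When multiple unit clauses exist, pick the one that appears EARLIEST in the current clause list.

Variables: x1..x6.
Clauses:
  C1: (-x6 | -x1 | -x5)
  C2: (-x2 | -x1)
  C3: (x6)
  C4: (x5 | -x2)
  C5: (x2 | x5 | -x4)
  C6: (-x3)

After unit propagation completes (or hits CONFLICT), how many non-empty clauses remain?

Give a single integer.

unit clause [6] forces x6=T; simplify:
  drop -6 from [-6, -1, -5] -> [-1, -5]
  satisfied 1 clause(s); 5 remain; assigned so far: [6]
unit clause [-3] forces x3=F; simplify:
  satisfied 1 clause(s); 4 remain; assigned so far: [3, 6]

Answer: 4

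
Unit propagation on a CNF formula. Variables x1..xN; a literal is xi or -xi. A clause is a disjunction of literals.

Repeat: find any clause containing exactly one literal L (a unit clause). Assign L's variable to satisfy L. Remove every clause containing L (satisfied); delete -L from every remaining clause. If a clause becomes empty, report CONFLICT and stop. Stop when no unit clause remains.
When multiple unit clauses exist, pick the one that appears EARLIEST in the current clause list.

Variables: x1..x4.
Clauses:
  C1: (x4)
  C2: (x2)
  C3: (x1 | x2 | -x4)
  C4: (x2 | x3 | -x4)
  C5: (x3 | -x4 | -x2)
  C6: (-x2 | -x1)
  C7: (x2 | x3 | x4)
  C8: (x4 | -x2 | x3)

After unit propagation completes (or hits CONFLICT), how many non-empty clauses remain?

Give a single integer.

unit clause [4] forces x4=T; simplify:
  drop -4 from [1, 2, -4] -> [1, 2]
  drop -4 from [2, 3, -4] -> [2, 3]
  drop -4 from [3, -4, -2] -> [3, -2]
  satisfied 3 clause(s); 5 remain; assigned so far: [4]
unit clause [2] forces x2=T; simplify:
  drop -2 from [3, -2] -> [3]
  drop -2 from [-2, -1] -> [-1]
  satisfied 3 clause(s); 2 remain; assigned so far: [2, 4]
unit clause [3] forces x3=T; simplify:
  satisfied 1 clause(s); 1 remain; assigned so far: [2, 3, 4]
unit clause [-1] forces x1=F; simplify:
  satisfied 1 clause(s); 0 remain; assigned so far: [1, 2, 3, 4]

Answer: 0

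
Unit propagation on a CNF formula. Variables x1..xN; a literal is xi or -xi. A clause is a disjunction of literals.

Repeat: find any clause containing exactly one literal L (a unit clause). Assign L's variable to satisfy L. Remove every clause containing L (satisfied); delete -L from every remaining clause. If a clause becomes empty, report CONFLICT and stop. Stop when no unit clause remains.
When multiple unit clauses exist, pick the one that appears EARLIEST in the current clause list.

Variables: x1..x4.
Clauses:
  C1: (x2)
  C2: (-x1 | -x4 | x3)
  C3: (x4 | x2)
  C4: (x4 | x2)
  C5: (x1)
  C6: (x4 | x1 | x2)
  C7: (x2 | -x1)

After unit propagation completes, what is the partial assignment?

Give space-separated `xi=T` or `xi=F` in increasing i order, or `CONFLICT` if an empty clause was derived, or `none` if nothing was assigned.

Answer: x1=T x2=T

Derivation:
unit clause [2] forces x2=T; simplify:
  satisfied 5 clause(s); 2 remain; assigned so far: [2]
unit clause [1] forces x1=T; simplify:
  drop -1 from [-1, -4, 3] -> [-4, 3]
  satisfied 1 clause(s); 1 remain; assigned so far: [1, 2]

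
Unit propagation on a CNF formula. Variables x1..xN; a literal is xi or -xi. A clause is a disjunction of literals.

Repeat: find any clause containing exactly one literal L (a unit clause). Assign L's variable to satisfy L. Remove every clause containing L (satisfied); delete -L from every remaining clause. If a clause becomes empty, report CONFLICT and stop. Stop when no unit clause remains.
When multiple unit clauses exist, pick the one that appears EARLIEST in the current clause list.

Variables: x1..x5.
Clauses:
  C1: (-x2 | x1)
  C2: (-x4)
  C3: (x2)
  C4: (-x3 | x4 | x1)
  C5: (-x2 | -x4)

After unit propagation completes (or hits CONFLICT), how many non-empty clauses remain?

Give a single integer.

Answer: 0

Derivation:
unit clause [-4] forces x4=F; simplify:
  drop 4 from [-3, 4, 1] -> [-3, 1]
  satisfied 2 clause(s); 3 remain; assigned so far: [4]
unit clause [2] forces x2=T; simplify:
  drop -2 from [-2, 1] -> [1]
  satisfied 1 clause(s); 2 remain; assigned so far: [2, 4]
unit clause [1] forces x1=T; simplify:
  satisfied 2 clause(s); 0 remain; assigned so far: [1, 2, 4]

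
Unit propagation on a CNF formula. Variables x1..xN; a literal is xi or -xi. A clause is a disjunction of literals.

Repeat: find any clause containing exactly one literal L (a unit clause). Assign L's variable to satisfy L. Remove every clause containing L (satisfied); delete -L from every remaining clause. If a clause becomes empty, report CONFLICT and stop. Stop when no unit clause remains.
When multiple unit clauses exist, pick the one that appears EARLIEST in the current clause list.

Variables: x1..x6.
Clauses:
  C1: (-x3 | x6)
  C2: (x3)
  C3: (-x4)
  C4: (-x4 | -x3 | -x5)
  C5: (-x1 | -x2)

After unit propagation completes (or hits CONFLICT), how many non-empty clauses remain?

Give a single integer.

unit clause [3] forces x3=T; simplify:
  drop -3 from [-3, 6] -> [6]
  drop -3 from [-4, -3, -5] -> [-4, -5]
  satisfied 1 clause(s); 4 remain; assigned so far: [3]
unit clause [6] forces x6=T; simplify:
  satisfied 1 clause(s); 3 remain; assigned so far: [3, 6]
unit clause [-4] forces x4=F; simplify:
  satisfied 2 clause(s); 1 remain; assigned so far: [3, 4, 6]

Answer: 1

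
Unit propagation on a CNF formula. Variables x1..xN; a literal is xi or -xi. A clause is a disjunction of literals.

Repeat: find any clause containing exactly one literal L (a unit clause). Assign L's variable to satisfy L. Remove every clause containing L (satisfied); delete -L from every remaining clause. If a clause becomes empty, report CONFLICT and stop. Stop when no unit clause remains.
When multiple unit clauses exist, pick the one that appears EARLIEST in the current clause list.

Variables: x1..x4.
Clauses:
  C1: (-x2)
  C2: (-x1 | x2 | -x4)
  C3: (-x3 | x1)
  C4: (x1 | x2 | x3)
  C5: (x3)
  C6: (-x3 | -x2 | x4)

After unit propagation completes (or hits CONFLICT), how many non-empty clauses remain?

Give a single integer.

unit clause [-2] forces x2=F; simplify:
  drop 2 from [-1, 2, -4] -> [-1, -4]
  drop 2 from [1, 2, 3] -> [1, 3]
  satisfied 2 clause(s); 4 remain; assigned so far: [2]
unit clause [3] forces x3=T; simplify:
  drop -3 from [-3, 1] -> [1]
  satisfied 2 clause(s); 2 remain; assigned so far: [2, 3]
unit clause [1] forces x1=T; simplify:
  drop -1 from [-1, -4] -> [-4]
  satisfied 1 clause(s); 1 remain; assigned so far: [1, 2, 3]
unit clause [-4] forces x4=F; simplify:
  satisfied 1 clause(s); 0 remain; assigned so far: [1, 2, 3, 4]

Answer: 0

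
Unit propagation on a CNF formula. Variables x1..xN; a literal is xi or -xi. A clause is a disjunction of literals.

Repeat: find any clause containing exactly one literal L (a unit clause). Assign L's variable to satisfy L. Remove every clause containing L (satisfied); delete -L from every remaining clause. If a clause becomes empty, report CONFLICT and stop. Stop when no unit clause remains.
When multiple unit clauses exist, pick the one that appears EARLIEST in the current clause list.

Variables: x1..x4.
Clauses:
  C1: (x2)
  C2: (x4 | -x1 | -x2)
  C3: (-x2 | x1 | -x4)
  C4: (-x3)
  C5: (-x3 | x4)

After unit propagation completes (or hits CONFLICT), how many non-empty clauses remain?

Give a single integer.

Answer: 2

Derivation:
unit clause [2] forces x2=T; simplify:
  drop -2 from [4, -1, -2] -> [4, -1]
  drop -2 from [-2, 1, -4] -> [1, -4]
  satisfied 1 clause(s); 4 remain; assigned so far: [2]
unit clause [-3] forces x3=F; simplify:
  satisfied 2 clause(s); 2 remain; assigned so far: [2, 3]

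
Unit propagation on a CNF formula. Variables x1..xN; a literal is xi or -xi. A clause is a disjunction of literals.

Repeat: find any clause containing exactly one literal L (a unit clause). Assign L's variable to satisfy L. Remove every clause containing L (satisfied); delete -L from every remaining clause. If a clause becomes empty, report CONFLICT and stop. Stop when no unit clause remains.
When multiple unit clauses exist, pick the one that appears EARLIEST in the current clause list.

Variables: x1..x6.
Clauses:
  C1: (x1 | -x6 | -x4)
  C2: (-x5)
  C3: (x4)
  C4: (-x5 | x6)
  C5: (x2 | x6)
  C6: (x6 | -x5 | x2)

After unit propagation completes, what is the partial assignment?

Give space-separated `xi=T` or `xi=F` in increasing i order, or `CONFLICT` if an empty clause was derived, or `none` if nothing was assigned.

unit clause [-5] forces x5=F; simplify:
  satisfied 3 clause(s); 3 remain; assigned so far: [5]
unit clause [4] forces x4=T; simplify:
  drop -4 from [1, -6, -4] -> [1, -6]
  satisfied 1 clause(s); 2 remain; assigned so far: [4, 5]

Answer: x4=T x5=F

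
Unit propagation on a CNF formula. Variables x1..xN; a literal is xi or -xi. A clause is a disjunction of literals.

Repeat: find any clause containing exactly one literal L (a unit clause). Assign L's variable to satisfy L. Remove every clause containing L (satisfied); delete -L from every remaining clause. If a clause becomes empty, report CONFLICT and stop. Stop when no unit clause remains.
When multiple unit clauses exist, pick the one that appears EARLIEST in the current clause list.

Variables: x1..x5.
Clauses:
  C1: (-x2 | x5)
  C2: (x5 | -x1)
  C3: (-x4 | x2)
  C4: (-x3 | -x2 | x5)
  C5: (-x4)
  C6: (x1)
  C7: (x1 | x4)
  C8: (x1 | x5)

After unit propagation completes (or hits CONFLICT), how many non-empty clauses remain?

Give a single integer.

Answer: 0

Derivation:
unit clause [-4] forces x4=F; simplify:
  drop 4 from [1, 4] -> [1]
  satisfied 2 clause(s); 6 remain; assigned so far: [4]
unit clause [1] forces x1=T; simplify:
  drop -1 from [5, -1] -> [5]
  satisfied 3 clause(s); 3 remain; assigned so far: [1, 4]
unit clause [5] forces x5=T; simplify:
  satisfied 3 clause(s); 0 remain; assigned so far: [1, 4, 5]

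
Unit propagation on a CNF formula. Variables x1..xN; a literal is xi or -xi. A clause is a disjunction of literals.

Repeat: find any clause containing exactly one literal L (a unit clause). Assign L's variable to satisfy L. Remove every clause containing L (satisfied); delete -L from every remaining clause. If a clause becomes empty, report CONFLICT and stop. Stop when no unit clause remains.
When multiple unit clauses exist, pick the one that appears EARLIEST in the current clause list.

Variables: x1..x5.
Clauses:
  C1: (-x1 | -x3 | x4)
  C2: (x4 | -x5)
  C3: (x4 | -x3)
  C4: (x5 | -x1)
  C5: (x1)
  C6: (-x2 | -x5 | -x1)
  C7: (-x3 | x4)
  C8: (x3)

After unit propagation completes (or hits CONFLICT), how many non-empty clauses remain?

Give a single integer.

Answer: 0

Derivation:
unit clause [1] forces x1=T; simplify:
  drop -1 from [-1, -3, 4] -> [-3, 4]
  drop -1 from [5, -1] -> [5]
  drop -1 from [-2, -5, -1] -> [-2, -5]
  satisfied 1 clause(s); 7 remain; assigned so far: [1]
unit clause [5] forces x5=T; simplify:
  drop -5 from [4, -5] -> [4]
  drop -5 from [-2, -5] -> [-2]
  satisfied 1 clause(s); 6 remain; assigned so far: [1, 5]
unit clause [4] forces x4=T; simplify:
  satisfied 4 clause(s); 2 remain; assigned so far: [1, 4, 5]
unit clause [-2] forces x2=F; simplify:
  satisfied 1 clause(s); 1 remain; assigned so far: [1, 2, 4, 5]
unit clause [3] forces x3=T; simplify:
  satisfied 1 clause(s); 0 remain; assigned so far: [1, 2, 3, 4, 5]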